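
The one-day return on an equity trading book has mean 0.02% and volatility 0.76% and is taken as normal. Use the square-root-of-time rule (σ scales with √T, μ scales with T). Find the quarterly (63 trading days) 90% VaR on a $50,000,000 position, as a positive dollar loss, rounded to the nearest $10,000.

At 90%, z = 1.282.
σ_{63d} = 0.76% × √63 = 6.032%; μ_{63d} = 63 × 0.02% = 1.260%.
VaR = −(1.260%) + 1.282 × 6.032% = 6.473%.
On $50,000,000: 0.06473 × $50,000,000 = $3,236,500.

$3,240,000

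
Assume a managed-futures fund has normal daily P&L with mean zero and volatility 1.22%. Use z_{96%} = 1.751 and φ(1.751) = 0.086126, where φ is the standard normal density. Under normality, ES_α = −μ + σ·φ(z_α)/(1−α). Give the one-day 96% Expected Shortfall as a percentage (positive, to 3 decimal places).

Tail multiplier: φ(z)/(1−α) = 0.086126 / 0.04 = 2.153.
ES = 1.22% × 2.153 = 2.627%.

2.627%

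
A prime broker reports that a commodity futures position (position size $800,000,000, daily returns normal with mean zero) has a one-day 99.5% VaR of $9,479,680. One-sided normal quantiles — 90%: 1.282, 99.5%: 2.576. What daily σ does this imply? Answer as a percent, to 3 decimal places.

VaR as a fraction: $9,479,680 / $800,000,000 = 1.185%.
σ = VaR / z = 1.185% / 2.576 = 0.460%.

0.460%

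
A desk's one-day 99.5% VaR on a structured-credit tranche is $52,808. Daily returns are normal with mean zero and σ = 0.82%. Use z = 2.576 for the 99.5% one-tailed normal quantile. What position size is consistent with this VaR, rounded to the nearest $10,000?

VaR as a fraction of value: z·σ = 2.576 × 0.82% = 2.11232%.
Position = $52,808 / 0.0211232 = $2,500,000.

$2,500,000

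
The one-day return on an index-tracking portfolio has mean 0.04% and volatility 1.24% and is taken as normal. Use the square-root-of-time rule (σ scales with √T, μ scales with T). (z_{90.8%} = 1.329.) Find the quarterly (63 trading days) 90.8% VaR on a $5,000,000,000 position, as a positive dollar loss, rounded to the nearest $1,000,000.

σ_{63d} = 1.24% × √63 = 9.842%; μ_{63d} = 63 × 0.04% = 2.520%.
VaR = −(2.520%) + 1.329 × 9.842% = 10.560%.
On $5,000,000,000: 0.10560 × $5,000,000,000 = $528,000,000.

$528,000,000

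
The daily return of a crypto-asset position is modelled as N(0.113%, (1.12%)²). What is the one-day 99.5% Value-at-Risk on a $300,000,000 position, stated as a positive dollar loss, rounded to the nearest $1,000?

At 99.5% one-sided, z = 2.576.
VaR = −μ + z·σ = −(0.113%) + 2.576 × 1.12% = 2.772%.
On $300,000,000: 0.02772 × $300,000,000 = $8,316,000.

$8,316,000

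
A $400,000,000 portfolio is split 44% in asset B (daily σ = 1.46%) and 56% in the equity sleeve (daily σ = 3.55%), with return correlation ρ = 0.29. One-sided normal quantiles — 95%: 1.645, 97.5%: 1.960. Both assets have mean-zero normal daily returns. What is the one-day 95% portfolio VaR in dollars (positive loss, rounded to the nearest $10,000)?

$14,870,000

σ_p² = 0.44²·1.46² + 0.56²·3.55² + 2·0.29·0.44·0.56·1.46·3.55 = 5.1055 (%²).
σ_p = √5.1055 = 2.260%.
VaR = 1.645 × 2.260% = 3.718%; on $400,000,000 that is $14,872,000.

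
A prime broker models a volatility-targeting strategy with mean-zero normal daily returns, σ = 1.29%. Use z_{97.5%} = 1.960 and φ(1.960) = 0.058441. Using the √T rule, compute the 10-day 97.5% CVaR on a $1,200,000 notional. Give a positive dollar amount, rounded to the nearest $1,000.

σ_{10d} = 1.29% × √10 = 4.079%.
ES multiplier = φ(z)/(1−α) = 0.058441/0.025 = 2.338.
ES = 4.079% × 2.338 = 9.537%; on $1,200,000: $114,444.

$114,000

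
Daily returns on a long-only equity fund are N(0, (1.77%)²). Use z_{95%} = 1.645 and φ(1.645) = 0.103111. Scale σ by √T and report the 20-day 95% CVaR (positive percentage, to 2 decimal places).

16.32%

σ_{20d} = 1.77% × √20 = 7.916%.
ES multiplier = φ(z)/(1−α) = 0.103111/0.05 = 2.062.
ES = 7.916% × 2.062 = 16.323%.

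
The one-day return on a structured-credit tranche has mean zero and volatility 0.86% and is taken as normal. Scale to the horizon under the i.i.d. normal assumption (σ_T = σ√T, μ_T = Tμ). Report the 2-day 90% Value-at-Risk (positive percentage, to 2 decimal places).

1.56%

At 90%, z = 1.282.
σ_{2d} = 0.86% × √2 = 1.216%.
VaR = 1.282 × 1.216% = 1.559%.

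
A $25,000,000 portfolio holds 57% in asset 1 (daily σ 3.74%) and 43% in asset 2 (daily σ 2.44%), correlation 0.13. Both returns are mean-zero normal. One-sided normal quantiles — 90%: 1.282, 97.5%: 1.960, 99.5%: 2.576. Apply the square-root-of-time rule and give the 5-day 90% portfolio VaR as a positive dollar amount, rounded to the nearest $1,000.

σ_p = √(0.57²·3.74² + 0.43²·2.44² + 2·0.13·0.57·0.43·3.74·2.44) = 2.495%.
σ_{5d} = 2.495% × √5 = 5.579%.
VaR = 1.282 × 5.579% = 7.152%; on $25,000,000 that is $1,788,000.

$1,788,000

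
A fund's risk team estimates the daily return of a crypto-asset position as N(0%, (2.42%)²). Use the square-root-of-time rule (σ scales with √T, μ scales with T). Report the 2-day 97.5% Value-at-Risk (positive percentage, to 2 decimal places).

At 97.5%, z = 1.960.
σ_{2d} = 2.42% × √2 = 3.422%.
VaR = 1.960 × 3.422% = 6.707%.

6.71%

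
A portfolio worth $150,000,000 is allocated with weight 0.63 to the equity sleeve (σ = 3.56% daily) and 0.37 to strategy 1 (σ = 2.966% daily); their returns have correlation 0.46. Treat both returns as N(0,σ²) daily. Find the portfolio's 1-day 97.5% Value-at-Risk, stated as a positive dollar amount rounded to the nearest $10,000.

$8,570,000

σ_p² = 0.63²·3.56² + 0.37²·2.966² + 2·0.46·0.63·0.37·3.56·2.966 = 8.4989 (%²).
σ_p = √8.4989 = 2.915%.
At 97.5%, z = 1.960.
VaR = 1.960 × 2.915% = 5.713%; on $150,000,000 that is $8,569,500.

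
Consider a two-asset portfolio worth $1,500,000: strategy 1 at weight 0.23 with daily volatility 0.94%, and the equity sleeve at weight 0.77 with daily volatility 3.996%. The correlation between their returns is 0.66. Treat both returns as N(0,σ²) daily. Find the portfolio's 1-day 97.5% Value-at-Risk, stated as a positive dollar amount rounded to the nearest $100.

σ_p² = 0.23²·0.94² + 0.77²·3.996² + 2·0.66·0.23·0.77·0.94·3.996 = 10.3923 (%²).
σ_p = √10.3923 = 3.224%.
At 97.5%, z = 1.960.
VaR = 1.960 × 3.224% = 6.319%; on $1,500,000 that is $94,785.

$94,800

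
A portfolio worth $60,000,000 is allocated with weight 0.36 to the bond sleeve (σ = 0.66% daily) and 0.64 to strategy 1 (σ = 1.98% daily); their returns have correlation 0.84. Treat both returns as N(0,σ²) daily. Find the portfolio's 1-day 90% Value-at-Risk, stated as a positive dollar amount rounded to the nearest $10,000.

σ_p² = 0.36²·0.66² + 0.64²·1.98² + 2·0.84·0.36·0.64·0.66·1.98 = 2.1681 (%²).
σ_p = √2.1681 = 1.472%.
At 90%, z = 1.282.
VaR = 1.282 × 1.472% = 1.887%; on $60,000,000 that is $1,132,200.

$1,130,000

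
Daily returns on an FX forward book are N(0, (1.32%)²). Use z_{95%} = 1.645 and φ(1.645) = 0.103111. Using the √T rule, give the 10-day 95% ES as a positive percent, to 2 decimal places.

8.61%

σ_{10d} = 1.32% × √10 = 4.174%.
ES multiplier = φ(z)/(1−α) = 0.103111/0.05 = 2.062.
ES = 4.174% × 2.062 = 8.607%.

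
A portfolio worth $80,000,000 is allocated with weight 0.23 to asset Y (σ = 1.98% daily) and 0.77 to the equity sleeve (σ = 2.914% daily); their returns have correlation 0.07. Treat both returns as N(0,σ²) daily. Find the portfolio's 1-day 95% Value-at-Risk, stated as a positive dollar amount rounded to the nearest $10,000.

σ_p² = 0.23²·1.98² + 0.77²·2.914² + 2·0.07·0.23·0.77·1.98·2.914 = 5.3850 (%²).
σ_p = √5.3850 = 2.321%.
At 95%, z = 1.645.
VaR = 1.645 × 2.321% = 3.818%; on $80,000,000 that is $3,054,400.

$3,050,000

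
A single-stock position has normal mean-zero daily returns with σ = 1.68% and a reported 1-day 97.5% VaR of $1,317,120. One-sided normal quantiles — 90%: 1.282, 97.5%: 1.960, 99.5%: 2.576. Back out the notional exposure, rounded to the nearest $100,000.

VaR as a fraction of value: z·σ = 1.960 × 1.68% = 3.2928%.
Position = $1,317,120 / 0.032928 = $40,000,000.

$40,000,000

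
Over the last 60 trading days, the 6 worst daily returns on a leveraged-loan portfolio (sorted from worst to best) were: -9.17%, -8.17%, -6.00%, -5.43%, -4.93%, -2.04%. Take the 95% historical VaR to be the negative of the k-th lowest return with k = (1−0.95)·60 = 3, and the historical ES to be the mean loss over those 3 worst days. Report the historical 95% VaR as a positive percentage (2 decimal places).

k = 3; the 3rd lowest return is -6.00%, so VaR = 6.00%.

6.00%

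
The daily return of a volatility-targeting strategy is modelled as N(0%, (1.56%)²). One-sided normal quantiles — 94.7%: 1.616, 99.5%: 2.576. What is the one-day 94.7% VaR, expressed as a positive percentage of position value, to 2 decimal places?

VaR = z·σ = 1.616 × 1.56% = 2.521%.

2.52%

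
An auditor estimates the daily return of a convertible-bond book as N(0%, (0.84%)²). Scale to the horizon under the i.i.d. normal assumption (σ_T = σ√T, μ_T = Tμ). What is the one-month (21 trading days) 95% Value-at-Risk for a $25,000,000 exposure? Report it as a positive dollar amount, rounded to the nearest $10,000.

At 95%, z = 1.645.
σ_{21d} = 0.84% × √21 = 3.849%.
VaR = 1.645 × 3.849% = 6.332%.
On $25,000,000: 0.06332 × $25,000,000 = $1,583,000.

$1,580,000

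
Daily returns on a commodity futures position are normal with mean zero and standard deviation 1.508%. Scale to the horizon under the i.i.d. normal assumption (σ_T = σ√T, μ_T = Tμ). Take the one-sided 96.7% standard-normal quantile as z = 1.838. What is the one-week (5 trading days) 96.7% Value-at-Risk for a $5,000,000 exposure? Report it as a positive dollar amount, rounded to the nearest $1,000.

σ_{5d} = 1.508% × √5 = 3.372%.
VaR = 1.838 × 3.372% = 6.198%.
On $5,000,000: 0.06198 × $5,000,000 = $309,900.

$310,000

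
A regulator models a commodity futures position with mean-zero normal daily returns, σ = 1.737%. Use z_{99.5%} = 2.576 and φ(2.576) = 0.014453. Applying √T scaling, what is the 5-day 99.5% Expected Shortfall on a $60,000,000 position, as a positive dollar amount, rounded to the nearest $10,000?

σ_{5d} = 1.737% × √5 = 3.884%.
ES multiplier = φ(z)/(1−α) = 0.014453/0.005 = 2.891.
ES = 3.884% × 2.891 = 11.229%; on $60,000,000: $6,737,400.

$6,740,000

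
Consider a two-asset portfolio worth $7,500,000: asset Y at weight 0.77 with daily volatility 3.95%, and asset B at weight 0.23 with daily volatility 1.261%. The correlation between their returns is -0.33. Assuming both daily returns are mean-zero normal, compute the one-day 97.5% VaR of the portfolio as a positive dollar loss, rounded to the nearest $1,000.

$435,000

σ_p² = 0.77²·3.95² + 0.23²·1.261² + 2·-0.33·0.77·0.23·3.95·1.261 = 8.7526 (%²).
σ_p = √8.7526 = 2.958%.
At 97.5%, z = 1.960.
VaR = 1.960 × 2.958% = 5.798%; on $7,500,000 that is $434,850.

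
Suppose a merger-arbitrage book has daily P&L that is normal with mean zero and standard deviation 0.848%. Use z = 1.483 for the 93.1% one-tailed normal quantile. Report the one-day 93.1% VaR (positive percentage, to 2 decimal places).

1.26%

VaR = z·σ = 1.483 × 0.848% = 1.258%.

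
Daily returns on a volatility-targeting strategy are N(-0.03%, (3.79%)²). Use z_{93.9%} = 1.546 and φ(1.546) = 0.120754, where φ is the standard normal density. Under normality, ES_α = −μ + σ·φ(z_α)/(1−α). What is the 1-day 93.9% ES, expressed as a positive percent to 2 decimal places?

7.53%

Tail multiplier: φ(z)/(1−α) = 0.120754 / 0.061 = 1.980.
ES = −(-0.03%) + 3.79% × 1.980 = 7.534%.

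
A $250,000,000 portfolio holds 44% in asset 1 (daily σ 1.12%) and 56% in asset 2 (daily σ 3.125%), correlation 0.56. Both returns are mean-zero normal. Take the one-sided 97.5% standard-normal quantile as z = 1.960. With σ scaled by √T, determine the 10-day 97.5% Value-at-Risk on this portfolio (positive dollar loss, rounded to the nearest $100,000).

σ_p = √(0.44²·1.12² + 0.56²·3.125² + 2·0.56·0.44·0.56·1.12·3.125) = 2.067%.
σ_{10d} = 2.067% × √10 = 6.536%.
VaR = 1.960 × 6.536% = 12.811%; on $250,000,000 that is $32,027,500.

$32,000,000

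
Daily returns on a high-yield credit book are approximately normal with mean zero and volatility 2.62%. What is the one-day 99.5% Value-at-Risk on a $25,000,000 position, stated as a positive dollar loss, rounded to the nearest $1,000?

At 99.5% one-sided, z = 2.576.
VaR = z·σ = 2.576 × 2.62% = 6.749%.
On $25,000,000: 0.06749 × $25,000,000 = $1,687,250.

$1,687,000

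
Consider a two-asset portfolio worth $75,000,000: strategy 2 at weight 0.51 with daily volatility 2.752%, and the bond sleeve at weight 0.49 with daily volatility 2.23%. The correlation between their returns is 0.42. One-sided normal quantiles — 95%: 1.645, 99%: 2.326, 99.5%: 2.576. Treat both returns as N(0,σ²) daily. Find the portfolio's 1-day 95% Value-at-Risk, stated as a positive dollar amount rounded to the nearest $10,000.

$2,600,000

σ_p² = 0.51²·2.752² + 0.49²·2.23² + 2·0.42·0.51·0.49·2.752·2.23 = 4.4521 (%²).
σ_p = √4.4521 = 2.110%.
VaR = 1.645 × 2.110% = 3.471%; on $75,000,000 that is $2,603,250.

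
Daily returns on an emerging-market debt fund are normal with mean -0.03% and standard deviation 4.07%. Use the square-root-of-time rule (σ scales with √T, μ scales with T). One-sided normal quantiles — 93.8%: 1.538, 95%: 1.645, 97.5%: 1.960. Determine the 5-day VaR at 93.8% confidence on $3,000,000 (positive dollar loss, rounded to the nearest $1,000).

$424,000

σ_{5d} = 4.07% × √5 = 9.101%; μ_{5d} = 5 × -0.03% = -0.150%.
VaR = −(-0.150%) + 1.538 × 9.101% = 14.147%.
On $3,000,000: 0.14147 × $3,000,000 = $424,410.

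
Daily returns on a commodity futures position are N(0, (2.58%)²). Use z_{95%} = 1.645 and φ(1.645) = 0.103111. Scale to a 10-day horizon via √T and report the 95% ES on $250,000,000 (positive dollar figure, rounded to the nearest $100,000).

$42,100,000

σ_{10d} = 2.58% × √10 = 8.159%.
ES multiplier = φ(z)/(1−α) = 0.103111/0.05 = 2.062.
ES = 8.159% × 2.062 = 16.824%; on $250,000,000: $42,060,000.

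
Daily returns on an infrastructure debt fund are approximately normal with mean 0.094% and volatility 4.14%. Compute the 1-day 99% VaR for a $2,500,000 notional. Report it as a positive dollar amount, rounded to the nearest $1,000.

$238,000

At 99% one-sided, z = 2.326.
VaR = −μ + z·σ = −(0.094%) + 2.326 × 4.14% = 9.536%.
On $2,500,000: 0.09536 × $2,500,000 = $238,400.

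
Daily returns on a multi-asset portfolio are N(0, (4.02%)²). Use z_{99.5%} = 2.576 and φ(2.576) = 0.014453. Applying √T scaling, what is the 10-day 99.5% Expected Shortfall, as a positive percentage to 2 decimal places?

36.75%

σ_{10d} = 4.02% × √10 = 12.712%.
ES multiplier = φ(z)/(1−α) = 0.014453/0.005 = 2.891.
ES = 12.712% × 2.891 = 36.750%.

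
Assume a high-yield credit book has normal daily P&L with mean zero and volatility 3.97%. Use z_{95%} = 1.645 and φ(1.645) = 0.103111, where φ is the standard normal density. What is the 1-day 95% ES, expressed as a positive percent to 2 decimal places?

Tail multiplier: φ(z)/(1−α) = 0.103111 / 0.05 = 2.062.
ES = 3.97% × 2.062 = 8.186%.

8.19%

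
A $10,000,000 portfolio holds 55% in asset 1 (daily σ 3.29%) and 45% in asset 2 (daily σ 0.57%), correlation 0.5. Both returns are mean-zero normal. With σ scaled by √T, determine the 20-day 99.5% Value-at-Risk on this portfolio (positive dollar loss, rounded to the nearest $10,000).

σ_p = √(0.55²·3.29² + 0.45²·0.57² + 2·0.5·0.55·0.45·3.29·0.57) = 1.950%.
σ_{20d} = 1.950% × √20 = 8.721%.
z(99.5%) = 2.576.
VaR = 2.576 × 8.721% = 22.465%; on $10,000,000 that is $2,246,500.

$2,250,000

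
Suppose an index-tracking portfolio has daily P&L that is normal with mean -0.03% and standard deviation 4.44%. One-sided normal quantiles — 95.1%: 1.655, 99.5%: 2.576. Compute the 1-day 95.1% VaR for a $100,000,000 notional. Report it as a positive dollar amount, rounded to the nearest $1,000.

VaR = −μ + z·σ = −(-0.03%) + 1.655 × 4.44% = 7.378%.
On $100,000,000: 0.07378 × $100,000,000 = $7,378,000.

$7,378,000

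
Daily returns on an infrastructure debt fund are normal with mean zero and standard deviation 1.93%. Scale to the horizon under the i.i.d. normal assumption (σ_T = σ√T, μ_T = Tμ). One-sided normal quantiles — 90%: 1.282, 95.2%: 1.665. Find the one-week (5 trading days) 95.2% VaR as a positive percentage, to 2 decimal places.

σ_{5d} = 1.93% × √5 = 4.316%.
VaR = 1.665 × 4.316% = 7.186%.

7.19%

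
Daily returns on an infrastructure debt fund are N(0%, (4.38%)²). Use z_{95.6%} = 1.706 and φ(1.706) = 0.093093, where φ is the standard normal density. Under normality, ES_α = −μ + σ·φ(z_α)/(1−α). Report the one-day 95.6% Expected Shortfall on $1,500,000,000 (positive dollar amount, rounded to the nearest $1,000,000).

$139,000,000

Tail multiplier: φ(z)/(1−α) = 0.093093 / 0.044 = 2.116.
ES = 4.38% × 2.116 = 9.268%.
On $1,500,000,000: 0.09268 × $1,500,000,000 = $139,020,000.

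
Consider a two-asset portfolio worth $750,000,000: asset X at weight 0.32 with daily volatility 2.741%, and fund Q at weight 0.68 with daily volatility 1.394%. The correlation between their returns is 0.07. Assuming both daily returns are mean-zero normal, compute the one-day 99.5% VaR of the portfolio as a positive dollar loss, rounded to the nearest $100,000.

$25,800,000

σ_p² = 0.32²·2.741² + 0.68²·1.394² + 2·0.07·0.32·0.68·2.741·1.394 = 1.7843 (%²).
σ_p = √1.7843 = 1.336%.
At 99.5%, z = 2.576.
VaR = 2.576 × 1.336% = 3.442%; on $750,000,000 that is $25,815,000.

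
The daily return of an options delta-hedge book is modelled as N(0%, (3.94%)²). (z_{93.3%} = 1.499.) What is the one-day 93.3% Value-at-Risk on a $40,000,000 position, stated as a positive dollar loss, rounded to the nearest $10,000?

$2,360,000

VaR = z·σ = 1.499 × 3.94% = 5.906%.
On $40,000,000: 0.05906 × $40,000,000 = $2,362,400.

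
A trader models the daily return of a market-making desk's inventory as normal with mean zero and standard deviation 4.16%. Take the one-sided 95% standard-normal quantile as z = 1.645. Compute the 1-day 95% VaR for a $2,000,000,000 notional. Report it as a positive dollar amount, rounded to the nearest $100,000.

$136,900,000

VaR = z·σ = 1.645 × 4.16% = 6.843%.
On $2,000,000,000: 0.06843 × $2,000,000,000 = $136,860,000.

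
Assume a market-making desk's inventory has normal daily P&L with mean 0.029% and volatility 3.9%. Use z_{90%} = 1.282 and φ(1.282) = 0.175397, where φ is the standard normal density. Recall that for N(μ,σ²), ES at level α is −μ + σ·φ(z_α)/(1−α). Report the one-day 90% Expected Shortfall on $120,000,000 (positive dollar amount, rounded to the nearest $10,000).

$8,170,000

Tail multiplier: φ(z)/(1−α) = 0.175397 / 0.1 = 1.754.
ES = −(0.029%) + 3.9% × 1.754 = 6.812%.
On $120,000,000: 0.06812 × $120,000,000 = $8,174,400.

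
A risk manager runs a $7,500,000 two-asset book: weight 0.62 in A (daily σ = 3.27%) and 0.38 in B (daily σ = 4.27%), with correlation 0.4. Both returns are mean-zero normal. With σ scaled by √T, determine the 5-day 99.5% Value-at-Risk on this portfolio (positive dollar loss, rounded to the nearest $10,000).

$1,320,000

σ_p = √(0.62²·3.27² + 0.38²·4.27² + 2·0.4·0.62·0.38·3.27·4.27) = 3.062%.
σ_{5d} = 3.062% × √5 = 6.847%.
z(99.5%) = 2.576.
VaR = 2.576 × 6.847% = 17.638%; on $7,500,000 that is $1,322,850.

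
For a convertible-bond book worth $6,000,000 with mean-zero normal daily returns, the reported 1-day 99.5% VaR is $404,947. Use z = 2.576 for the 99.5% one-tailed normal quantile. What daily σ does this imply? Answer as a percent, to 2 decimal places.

2.62%

VaR as a fraction: $404,947 / $6,000,000 = 6.749%.
σ = VaR / z = 6.749% / 2.576 = 2.620%.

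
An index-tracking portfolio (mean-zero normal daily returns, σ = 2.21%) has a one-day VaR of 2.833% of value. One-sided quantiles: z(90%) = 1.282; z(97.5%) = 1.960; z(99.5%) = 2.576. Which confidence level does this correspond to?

Implied z = VaR/σ = 2.833 / 2.21 = 1.282.
This matches z(90%) = 1.282.

90%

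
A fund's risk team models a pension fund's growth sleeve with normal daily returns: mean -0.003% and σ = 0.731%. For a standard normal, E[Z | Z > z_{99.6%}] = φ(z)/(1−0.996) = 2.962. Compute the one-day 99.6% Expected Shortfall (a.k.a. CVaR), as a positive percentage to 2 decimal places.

2.17%

ES = −(-0.003%) + 0.731% × 2.962 = 2.168%.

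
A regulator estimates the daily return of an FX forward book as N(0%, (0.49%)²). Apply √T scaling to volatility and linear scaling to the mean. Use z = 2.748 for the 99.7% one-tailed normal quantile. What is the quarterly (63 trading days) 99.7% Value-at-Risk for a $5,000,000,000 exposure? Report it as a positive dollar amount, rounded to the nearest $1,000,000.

$534,000,000

σ_{63d} = 0.49% × √63 = 3.889%.
VaR = 2.748 × 3.889% = 10.687%.
On $5,000,000,000: 0.10687 × $5,000,000,000 = $534,350,000.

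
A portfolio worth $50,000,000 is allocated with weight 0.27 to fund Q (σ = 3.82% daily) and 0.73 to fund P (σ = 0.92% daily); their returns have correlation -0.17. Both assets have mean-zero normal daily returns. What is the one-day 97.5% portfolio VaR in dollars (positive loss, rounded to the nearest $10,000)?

$1,110,000

σ_p² = 0.27²·3.82² + 0.73²·0.92² + 2·-0.17·0.27·0.73·3.82·0.92 = 1.2793 (%²).
σ_p = √1.2793 = 1.131%.
At 97.5%, z = 1.960.
VaR = 1.960 × 1.131% = 2.217%; on $50,000,000 that is $1,108,500.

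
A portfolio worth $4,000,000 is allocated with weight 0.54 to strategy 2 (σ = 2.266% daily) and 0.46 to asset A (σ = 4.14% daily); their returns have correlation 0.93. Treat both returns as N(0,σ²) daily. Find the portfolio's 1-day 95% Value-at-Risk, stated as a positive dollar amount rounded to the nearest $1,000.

$202,000

σ_p² = 0.54²·2.266² + 0.46²·4.14² + 2·0.93·0.54·0.46·2.266·4.14 = 9.4584 (%²).
σ_p = √9.4584 = 3.075%.
At 95%, z = 1.645.
VaR = 1.645 × 3.075% = 5.058%; on $4,000,000 that is $202,320.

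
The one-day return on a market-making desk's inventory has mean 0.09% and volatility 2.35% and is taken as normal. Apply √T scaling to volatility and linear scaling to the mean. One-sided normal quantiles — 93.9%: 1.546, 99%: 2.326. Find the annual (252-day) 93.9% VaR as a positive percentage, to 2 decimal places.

34.99%

σ_{252d} = 2.35% × √252 = 37.305%; μ_{252d} = 252 × 0.09% = 22.680%.
VaR = −(22.680%) + 1.546 × 37.305% = 34.994%.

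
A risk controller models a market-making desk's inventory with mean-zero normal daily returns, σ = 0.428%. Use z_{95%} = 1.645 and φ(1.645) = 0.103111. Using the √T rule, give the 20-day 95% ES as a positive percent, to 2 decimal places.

3.95%

σ_{20d} = 0.428% × √20 = 1.914%.
ES multiplier = φ(z)/(1−α) = 0.103111/0.05 = 2.062.
ES = 1.914% × 2.062 = 3.947%.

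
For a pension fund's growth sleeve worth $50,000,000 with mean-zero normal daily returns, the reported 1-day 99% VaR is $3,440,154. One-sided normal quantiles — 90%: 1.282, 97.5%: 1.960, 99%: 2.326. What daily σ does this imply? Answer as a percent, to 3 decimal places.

VaR as a fraction: $3,440,154 / $50,000,000 = 6.880%.
σ = VaR / z = 6.880% / 2.326 = 2.958%.

2.958%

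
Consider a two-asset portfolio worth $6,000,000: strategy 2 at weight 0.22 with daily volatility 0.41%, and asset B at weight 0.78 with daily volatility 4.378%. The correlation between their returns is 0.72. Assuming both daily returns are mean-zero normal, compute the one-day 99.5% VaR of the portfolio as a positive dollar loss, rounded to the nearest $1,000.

$538,000

σ_p² = 0.22²·0.41² + 0.78²·4.378² + 2·0.72·0.22·0.78·0.41·4.378 = 12.1128 (%²).
σ_p = √12.1128 = 3.480%.
At 99.5%, z = 2.576.
VaR = 2.576 × 3.480% = 8.964%; on $6,000,000 that is $537,840.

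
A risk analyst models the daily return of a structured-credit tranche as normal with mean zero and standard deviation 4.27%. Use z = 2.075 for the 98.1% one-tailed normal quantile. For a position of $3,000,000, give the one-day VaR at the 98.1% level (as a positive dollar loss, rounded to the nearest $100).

$265,800

VaR = z·σ = 2.075 × 4.27% = 8.860%.
On $3,000,000: 0.08860 × $3,000,000 = $265,800.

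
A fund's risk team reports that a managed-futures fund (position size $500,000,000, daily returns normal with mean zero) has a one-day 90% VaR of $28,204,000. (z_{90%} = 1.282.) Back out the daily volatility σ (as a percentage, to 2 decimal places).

VaR as a fraction: $28,204,000 / $500,000,000 = 5.641%.
σ = VaR / z = 5.641% / 1.282 = 4.400%.

4.40%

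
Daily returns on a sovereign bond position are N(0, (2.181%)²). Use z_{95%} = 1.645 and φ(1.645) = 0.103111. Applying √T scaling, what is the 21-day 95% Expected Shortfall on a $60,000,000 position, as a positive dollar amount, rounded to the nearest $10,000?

$12,370,000

σ_{21d} = 2.181% × √21 = 9.995%.
ES multiplier = φ(z)/(1−α) = 0.103111/0.05 = 2.062.
ES = 9.995% × 2.062 = 20.610%; on $60,000,000: $12,366,000.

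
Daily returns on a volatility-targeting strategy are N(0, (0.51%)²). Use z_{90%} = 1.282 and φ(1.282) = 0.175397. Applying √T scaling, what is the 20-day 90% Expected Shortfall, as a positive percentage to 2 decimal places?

4.00%

σ_{20d} = 0.51% × √20 = 2.281%.
ES multiplier = φ(z)/(1−α) = 0.175397/0.1 = 1.754.
ES = 2.281% × 1.754 = 4.001%.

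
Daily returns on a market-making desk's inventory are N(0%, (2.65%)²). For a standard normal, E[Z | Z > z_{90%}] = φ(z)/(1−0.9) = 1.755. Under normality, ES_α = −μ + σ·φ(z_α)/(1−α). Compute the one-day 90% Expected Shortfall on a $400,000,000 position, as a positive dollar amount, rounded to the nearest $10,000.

ES = 2.65% × 1.755 = 4.651%.
On $400,000,000: 0.04651 × $400,000,000 = $18,604,000.

$18,600,000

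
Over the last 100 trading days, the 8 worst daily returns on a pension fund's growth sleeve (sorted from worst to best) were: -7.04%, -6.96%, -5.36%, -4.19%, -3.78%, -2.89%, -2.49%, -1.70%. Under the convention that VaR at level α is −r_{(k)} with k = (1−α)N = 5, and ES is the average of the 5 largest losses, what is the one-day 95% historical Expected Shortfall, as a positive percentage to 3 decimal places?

The 5 worst returns sum to -27.33%.
ES = −(-27.33%) / 5 = 5.466%.

5.466%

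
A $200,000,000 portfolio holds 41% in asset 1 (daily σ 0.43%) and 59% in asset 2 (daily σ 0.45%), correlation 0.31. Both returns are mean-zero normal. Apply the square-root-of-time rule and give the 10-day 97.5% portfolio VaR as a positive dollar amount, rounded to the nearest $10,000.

σ_p = √(0.41²·0.43² + 0.59²·0.45² + 2·0.31·0.41·0.59·0.43·0.45) = 0.361%.
σ_{10d} = 0.361% × √10 = 1.142%.
z(97.5%) = 1.960.
VaR = 1.960 × 1.142% = 2.238%; on $200,000,000 that is $4,476,000.

$4,480,000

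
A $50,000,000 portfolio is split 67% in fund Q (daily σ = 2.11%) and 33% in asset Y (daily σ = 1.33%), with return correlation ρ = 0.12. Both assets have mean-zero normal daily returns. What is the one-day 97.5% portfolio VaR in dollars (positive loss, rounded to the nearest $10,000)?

σ_p² = 0.67²·2.11² + 0.33²·1.33² + 2·0.12·0.67·0.33·2.11·1.33 = 2.3401 (%²).
σ_p = √2.3401 = 1.530%.
At 97.5%, z = 1.960.
VaR = 1.960 × 1.530% = 2.999%; on $50,000,000 that is $1,499,500.

$1,500,000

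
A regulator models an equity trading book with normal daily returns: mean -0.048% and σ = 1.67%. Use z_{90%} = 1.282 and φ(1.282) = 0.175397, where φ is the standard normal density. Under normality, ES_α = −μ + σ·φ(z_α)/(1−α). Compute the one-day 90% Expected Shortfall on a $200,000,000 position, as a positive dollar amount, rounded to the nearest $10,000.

Tail multiplier: φ(z)/(1−α) = 0.175397 / 0.1 = 1.754.
ES = −(-0.048%) + 1.67% × 1.754 = 2.977%.
On $200,000,000: 0.02977 × $200,000,000 = $5,954,000.

$5,950,000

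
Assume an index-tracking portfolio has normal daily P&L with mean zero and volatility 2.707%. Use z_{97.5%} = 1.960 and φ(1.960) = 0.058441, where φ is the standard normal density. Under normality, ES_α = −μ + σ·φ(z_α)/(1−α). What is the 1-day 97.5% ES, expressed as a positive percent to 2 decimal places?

6.33%

Tail multiplier: φ(z)/(1−α) = 0.058441 / 0.025 = 2.338.
ES = 2.707% × 2.338 = 6.329%.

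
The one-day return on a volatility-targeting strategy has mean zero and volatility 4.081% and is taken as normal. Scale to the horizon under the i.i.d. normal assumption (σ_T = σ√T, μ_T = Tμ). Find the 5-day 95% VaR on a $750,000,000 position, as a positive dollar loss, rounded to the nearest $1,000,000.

At 95%, z = 1.645.
σ_{5d} = 4.081% × √5 = 9.125%.
VaR = 1.645 × 9.125% = 15.011%.
On $750,000,000: 0.15011 × $750,000,000 = $112,582,500.

$113,000,000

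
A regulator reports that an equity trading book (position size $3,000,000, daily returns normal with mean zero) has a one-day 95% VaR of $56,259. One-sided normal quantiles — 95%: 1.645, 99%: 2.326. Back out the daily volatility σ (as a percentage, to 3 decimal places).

VaR as a fraction: $56,259 / $3,000,000 = 1.875%.
σ = VaR / z = 1.875% / 1.645 = 1.140%.

1.140%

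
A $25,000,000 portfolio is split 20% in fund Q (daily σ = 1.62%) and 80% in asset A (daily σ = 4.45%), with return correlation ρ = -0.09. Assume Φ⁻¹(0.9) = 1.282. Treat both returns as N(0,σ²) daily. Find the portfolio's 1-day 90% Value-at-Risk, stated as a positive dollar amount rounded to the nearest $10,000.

σ_p² = 0.2²·1.62² + 0.8²·4.45² + 2·-0.09·0.2·0.8·1.62·4.45 = 12.5710 (%²).
σ_p = √12.5710 = 3.546%.
VaR = 1.282 × 3.546% = 4.546%; on $25,000,000 that is $1,136,500.

$1,140,000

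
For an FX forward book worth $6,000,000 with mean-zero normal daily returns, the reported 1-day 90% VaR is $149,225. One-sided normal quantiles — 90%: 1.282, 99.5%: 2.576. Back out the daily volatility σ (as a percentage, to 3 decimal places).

VaR as a fraction: $149,225 / $6,000,000 = 2.487%.
σ = VaR / z = 2.487% / 1.282 = 1.940%.

1.940%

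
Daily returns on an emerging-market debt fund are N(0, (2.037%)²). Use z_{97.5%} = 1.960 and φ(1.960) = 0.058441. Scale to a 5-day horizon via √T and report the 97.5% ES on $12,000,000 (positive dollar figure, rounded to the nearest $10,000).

σ_{5d} = 2.037% × √5 = 4.555%.
ES multiplier = φ(z)/(1−α) = 0.058441/0.025 = 2.338.
ES = 4.555% × 2.338 = 10.650%; on $12,000,000: $1,278,000.

$1,280,000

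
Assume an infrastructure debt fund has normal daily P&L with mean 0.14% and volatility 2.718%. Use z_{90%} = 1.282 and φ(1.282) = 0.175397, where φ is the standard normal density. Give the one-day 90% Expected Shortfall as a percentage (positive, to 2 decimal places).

4.63%

Tail multiplier: φ(z)/(1−α) = 0.175397 / 0.1 = 1.754.
ES = −(0.14%) + 2.718% × 1.754 = 4.627%.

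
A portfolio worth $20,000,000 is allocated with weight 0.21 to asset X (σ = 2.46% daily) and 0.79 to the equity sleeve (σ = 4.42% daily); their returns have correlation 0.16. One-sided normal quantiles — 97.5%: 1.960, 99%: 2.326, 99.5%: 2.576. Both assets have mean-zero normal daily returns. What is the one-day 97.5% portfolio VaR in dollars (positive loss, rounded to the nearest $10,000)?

$1,420,000

σ_p² = 0.21²·2.46² + 0.79²·4.42² + 2·0.16·0.21·0.79·2.46·4.42 = 13.0368 (%²).
σ_p = √13.0368 = 3.611%.
VaR = 1.960 × 3.611% = 7.078%; on $20,000,000 that is $1,415,600.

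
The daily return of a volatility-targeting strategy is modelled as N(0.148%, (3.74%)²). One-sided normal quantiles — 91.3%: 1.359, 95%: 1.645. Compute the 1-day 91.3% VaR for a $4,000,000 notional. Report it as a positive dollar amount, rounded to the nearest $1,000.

$197,000

VaR = −μ + z·σ = −(0.148%) + 1.359 × 3.74% = 4.935%.
On $4,000,000: 0.04935 × $4,000,000 = $197,400.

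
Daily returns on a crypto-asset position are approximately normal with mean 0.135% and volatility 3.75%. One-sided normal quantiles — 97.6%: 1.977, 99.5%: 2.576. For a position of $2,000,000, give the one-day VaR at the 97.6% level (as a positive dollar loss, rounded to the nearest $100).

$145,600

VaR = −μ + z·σ = −(0.135%) + 1.977 × 3.75% = 7.279%.
On $2,000,000: 0.07279 × $2,000,000 = $145,580.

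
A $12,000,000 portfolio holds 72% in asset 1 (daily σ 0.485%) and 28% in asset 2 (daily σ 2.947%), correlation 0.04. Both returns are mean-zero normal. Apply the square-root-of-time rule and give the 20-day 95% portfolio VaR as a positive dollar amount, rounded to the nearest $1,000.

σ_p = √(0.72²·0.485² + 0.28²·2.947² + 2·0.04·0.72·0.28·0.485·2.947) = 0.909%.
σ_{20d} = 0.909% × √20 = 4.065%.
z(95%) = 1.645.
VaR = 1.645 × 4.065% = 6.687%; on $12,000,000 that is $802,440.

$802,000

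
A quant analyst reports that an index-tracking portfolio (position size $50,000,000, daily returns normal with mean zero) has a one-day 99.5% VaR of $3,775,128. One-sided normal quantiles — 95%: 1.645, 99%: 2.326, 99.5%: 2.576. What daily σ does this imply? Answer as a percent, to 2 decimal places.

VaR as a fraction: $3,775,128 / $50,000,000 = 7.550%.
σ = VaR / z = 7.550% / 2.576 = 2.931%.

2.93%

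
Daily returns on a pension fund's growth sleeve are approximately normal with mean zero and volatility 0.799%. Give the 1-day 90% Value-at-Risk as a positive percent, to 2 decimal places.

1.02%

At 90% one-sided, z = 1.282.
VaR = z·σ = 1.282 × 0.799% = 1.024%.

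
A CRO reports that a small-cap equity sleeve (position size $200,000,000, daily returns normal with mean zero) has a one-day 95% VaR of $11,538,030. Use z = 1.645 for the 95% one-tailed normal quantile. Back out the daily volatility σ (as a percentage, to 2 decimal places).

3.51%

VaR as a fraction: $11,538,030 / $200,000,000 = 5.769%.
σ = VaR / z = 5.769% / 1.645 = 3.507%.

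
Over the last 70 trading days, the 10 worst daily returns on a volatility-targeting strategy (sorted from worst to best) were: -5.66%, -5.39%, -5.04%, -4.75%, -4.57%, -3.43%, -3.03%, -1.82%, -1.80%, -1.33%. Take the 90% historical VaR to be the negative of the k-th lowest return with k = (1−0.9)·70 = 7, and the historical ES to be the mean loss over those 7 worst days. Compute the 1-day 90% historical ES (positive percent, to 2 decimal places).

4.55%

The 7 worst returns sum to -31.87%.
ES = −(-31.87%) / 7 = 4.5528…% ≈ 4.55%.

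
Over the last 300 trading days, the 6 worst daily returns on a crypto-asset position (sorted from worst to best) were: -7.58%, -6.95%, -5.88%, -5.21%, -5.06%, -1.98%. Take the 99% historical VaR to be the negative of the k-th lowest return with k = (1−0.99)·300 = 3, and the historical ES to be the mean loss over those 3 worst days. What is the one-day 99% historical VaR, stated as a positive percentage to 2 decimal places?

5.88%

k = 3; the 3rd lowest return is -5.88%, so VaR = 5.88%.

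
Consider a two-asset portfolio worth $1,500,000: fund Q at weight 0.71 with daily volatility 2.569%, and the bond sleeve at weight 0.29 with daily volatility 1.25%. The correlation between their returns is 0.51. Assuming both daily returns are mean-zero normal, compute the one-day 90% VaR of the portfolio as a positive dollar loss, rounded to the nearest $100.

σ_p² = 0.71²·2.569² + 0.29²·1.25² + 2·0.51·0.71·0.29·2.569·1.25 = 4.1328 (%²).
σ_p = √4.1328 = 2.033%.
At 90%, z = 1.282.
VaR = 1.282 × 2.033% = 2.606%; on $1,500,000 that is $39,090.

$39,100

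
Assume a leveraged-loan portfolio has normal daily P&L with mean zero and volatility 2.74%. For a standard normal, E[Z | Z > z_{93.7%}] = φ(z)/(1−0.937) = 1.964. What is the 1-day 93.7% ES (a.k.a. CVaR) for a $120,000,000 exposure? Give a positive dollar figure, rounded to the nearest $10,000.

ES = 2.74% × 1.964 = 5.381%.
On $120,000,000: 0.05381 × $120,000,000 = $6,457,200.

$6,460,000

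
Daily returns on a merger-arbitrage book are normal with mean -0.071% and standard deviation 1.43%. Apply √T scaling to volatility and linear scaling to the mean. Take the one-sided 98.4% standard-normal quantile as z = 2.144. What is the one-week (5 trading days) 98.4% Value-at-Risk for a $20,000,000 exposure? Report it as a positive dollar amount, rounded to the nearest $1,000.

σ_{5d} = 1.43% × √5 = 3.198%; μ_{5d} = 5 × -0.071% = -0.355%.
VaR = −(-0.355%) + 2.144 × 3.198% = 7.212%.
On $20,000,000: 0.07212 × $20,000,000 = $1,442,400.

$1,442,000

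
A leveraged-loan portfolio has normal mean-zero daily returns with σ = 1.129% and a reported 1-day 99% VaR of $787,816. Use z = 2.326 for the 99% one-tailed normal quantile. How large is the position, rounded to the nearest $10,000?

VaR as a fraction of value: z·σ = 2.326 × 1.129% = 2.62605%.
Position = $787,816 / 0.0262605 = $29,999,992.

$30,000,000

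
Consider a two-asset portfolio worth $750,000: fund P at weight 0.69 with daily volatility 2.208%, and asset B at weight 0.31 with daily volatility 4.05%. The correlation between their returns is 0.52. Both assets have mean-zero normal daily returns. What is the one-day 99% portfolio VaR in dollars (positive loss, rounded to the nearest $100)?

$42,300

σ_p² = 0.69²·2.208² + 0.31²·4.05² + 2·0.52·0.69·0.31·2.208·4.05 = 5.8867 (%²).
σ_p = √5.8867 = 2.426%.
At 99%, z = 2.326.
VaR = 2.326 × 2.426% = 5.643%; on $750,000 that is $42,322.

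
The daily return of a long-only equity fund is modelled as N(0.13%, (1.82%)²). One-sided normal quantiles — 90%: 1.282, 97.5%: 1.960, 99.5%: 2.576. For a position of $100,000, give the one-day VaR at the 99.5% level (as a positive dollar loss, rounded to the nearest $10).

$4,560

VaR = −μ + z·σ = −(0.13%) + 2.576 × 1.82% = 4.558%.
On $100,000: 0.04558 × $100,000 = $4,558.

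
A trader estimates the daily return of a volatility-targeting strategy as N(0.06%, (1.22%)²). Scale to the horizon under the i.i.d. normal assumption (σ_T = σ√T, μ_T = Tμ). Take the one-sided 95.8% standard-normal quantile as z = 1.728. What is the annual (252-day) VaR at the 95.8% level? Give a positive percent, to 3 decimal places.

18.346%

σ_{252d} = 1.22% × √252 = 19.367%; μ_{252d} = 252 × 0.06% = 15.120%.
VaR = −(15.120%) + 1.728 × 19.367% = 18.346%.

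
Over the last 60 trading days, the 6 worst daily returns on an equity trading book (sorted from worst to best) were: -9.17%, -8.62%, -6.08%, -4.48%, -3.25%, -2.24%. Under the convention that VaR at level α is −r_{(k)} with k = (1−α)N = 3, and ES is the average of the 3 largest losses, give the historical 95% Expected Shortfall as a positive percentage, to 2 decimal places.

The 3 worst returns sum to -23.87%.
ES = −(-23.87%) / 3 = 7.9566…% ≈ 7.96%.

7.96%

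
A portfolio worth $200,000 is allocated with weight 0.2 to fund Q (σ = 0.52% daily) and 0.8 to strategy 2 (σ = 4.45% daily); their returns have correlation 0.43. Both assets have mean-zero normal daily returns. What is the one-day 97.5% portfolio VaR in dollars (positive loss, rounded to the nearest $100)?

σ_p² = 0.2²·0.52² + 0.8²·4.45² + 2·0.43·0.2·0.8·0.52·4.45 = 13.0028 (%²).
σ_p = √13.0028 = 3.606%.
At 97.5%, z = 1.960.
VaR = 1.960 × 3.606% = 7.068%; on $200,000 that is $14,136.

$14,100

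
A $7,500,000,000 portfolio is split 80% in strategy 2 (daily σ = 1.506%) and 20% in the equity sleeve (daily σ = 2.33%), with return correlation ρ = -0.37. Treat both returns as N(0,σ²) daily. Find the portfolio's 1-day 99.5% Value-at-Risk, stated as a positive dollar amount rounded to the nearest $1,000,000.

σ_p² = 0.8²·1.506² + 0.2²·2.33² + 2·-0.37·0.8·0.2·1.506·2.33 = 1.2532 (%²).
σ_p = √1.2532 = 1.119%.
At 99.5%, z = 2.576.
VaR = 2.576 × 1.119% = 2.883%; on $7,500,000,000 that is $216,225,000.

$216,000,000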